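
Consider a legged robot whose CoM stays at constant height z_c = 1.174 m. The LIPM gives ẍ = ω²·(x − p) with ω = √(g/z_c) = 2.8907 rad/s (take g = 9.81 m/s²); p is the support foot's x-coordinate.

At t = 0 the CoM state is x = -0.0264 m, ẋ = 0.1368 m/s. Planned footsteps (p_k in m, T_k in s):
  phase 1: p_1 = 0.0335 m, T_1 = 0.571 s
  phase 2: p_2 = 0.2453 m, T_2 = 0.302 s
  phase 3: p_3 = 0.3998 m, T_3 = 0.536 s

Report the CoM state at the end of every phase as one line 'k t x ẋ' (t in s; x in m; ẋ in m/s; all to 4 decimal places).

1 0.5710 -0.0096 -0.0650
2 0.8730 -0.1352 -0.8193
3 1.4090 -1.5538 -5.4928

phase 1: p=0.0335, T=0.571, ωT=1.650590, cosh=2.700994, sinh=2.509057; start (x,ẋ)=(-0.026400, 0.136800) → end (x,ẋ)=(-0.009550, -0.064955)
phase 2: p=0.2453, T=0.302, ωT=0.872991, cosh=1.405881, sinh=0.988181; start (x,ẋ)=(-0.009550, -0.064955) → end (x,ẋ)=(-0.135194, -0.819308)
phase 3: p=0.3998, T=0.536, ωT=1.549415, cosh=2.460544, sinh=2.248172; start (x,ẋ)=(-0.135194, -0.819308) → end (x,ẋ)=(-1.553773, -5.492756)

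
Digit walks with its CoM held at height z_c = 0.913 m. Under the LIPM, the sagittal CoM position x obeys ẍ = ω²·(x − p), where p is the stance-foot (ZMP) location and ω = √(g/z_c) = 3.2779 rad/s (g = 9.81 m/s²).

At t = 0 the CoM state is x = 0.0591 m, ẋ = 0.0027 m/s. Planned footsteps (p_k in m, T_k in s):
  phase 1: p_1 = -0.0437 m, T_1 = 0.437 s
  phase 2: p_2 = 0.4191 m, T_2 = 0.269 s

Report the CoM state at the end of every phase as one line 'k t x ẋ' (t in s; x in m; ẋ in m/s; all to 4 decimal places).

phase 1: p=-0.0437, T=0.437, ωT=1.432442, cosh=2.213821, sinh=1.975096; start (x,ẋ)=(0.059100, 0.002700) → end (x,ẋ)=(0.185508, 0.671522)
phase 2: p=0.4191, T=0.269, ωT=0.881755, cosh=1.414595, sinh=1.000540; start (x,ẋ)=(0.185508, 0.671522) → end (x,ẋ)=(0.293635, 0.183826)

1 0.4370 0.1855 0.6715
2 0.7060 0.2936 0.1838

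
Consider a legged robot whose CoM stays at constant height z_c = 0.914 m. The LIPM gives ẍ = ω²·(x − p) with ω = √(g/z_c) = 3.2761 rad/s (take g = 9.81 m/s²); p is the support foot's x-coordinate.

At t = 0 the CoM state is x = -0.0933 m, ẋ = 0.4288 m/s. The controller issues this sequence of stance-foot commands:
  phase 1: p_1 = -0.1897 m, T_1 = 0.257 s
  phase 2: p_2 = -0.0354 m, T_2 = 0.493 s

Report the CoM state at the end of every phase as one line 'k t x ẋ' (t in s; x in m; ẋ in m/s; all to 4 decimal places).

1 0.2570 0.0666 0.8884
2 0.7500 0.8861 3.1292

phase 1: p=-0.1897, T=0.257, ωT=0.841958, cosh=1.375886, sinh=0.945020; start (x,ẋ)=(-0.093300, 0.428800) → end (x,ẋ)=(0.066627, 0.888432)
phase 2: p=-0.0354, T=0.493, ωT=1.615117, cosh=2.613673, sinh=2.414805; start (x,ẋ)=(0.066627, 0.888432) → end (x,ẋ)=(0.886125, 3.129218)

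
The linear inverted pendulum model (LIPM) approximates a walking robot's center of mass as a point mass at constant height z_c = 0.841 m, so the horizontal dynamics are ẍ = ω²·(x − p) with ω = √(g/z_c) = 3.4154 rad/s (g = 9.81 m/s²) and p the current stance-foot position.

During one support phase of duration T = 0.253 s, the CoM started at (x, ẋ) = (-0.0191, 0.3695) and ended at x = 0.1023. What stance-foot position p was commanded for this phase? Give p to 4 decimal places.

ωT = 3.4154·0.253 = 0.864096; cosh(ωT) = 1.397146, sinh(ωT) = 0.975714
x(T) = p + (x₀−p)·cosh(ωT) + (ẋ₀/ω)·sinh(ωT) ⇒ p·(1 − cosh) = x(T) − x₀·cosh − (ẋ₀/ω)·sinh
numerator   = 0.1023 − (-0.0191)·1.397146 − (0.3695/3.4154)·0.975714 = 0.023426
denominator = 1 − 1.397146 = -0.397146
p = 0.023426 / -0.397146 = -0.0590

p = -0.0590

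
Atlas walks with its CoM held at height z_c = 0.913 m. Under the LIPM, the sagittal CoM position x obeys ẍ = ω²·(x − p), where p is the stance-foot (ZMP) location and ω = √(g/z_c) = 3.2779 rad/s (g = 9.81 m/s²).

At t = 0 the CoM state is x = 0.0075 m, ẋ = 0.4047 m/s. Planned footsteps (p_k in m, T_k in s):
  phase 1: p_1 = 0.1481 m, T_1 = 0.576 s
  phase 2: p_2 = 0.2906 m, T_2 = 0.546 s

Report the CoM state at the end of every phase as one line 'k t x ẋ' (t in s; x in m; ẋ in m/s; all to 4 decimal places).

phase 1: p=0.1481, T=0.576, ωT=1.888070, cosh=3.378986, sinh=3.227622; start (x,ẋ)=(0.007500, 0.404700) → end (x,ẋ)=(0.071507, -0.120048)
phase 2: p=0.2906, T=0.546, ωT=1.789733, cosh=3.077430, sinh=2.910426; start (x,ẋ)=(0.071507, -0.120048) → end (x,ẋ)=(-0.490232, -2.459602)

1 0.5760 0.0715 -0.1200
2 1.1220 -0.4902 -2.4596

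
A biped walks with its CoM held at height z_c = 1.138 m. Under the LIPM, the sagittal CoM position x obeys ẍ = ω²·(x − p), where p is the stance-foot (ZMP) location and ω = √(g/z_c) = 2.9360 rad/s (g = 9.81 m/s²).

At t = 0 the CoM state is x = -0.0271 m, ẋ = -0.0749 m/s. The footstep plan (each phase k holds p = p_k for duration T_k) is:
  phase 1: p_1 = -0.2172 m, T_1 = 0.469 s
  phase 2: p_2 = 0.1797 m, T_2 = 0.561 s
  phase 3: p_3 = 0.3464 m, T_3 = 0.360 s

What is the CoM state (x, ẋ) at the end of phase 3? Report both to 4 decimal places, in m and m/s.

x = 1.9737, ẋ = 5.0150

phase 1: p=-0.2172, T=0.469, ωT=1.376984, cosh=2.107635, sinh=1.855296; start (x,ẋ)=(-0.027100, -0.074900) → end (x,ẋ)=(0.136131, 0.877641)
phase 2: p=0.1797, T=0.561, ωT=1.647096, cosh=2.692245, sinh=2.499636; start (x,ẋ)=(0.136131, 0.877641) → end (x,ẋ)=(0.809604, 2.043076)
phase 3: p=0.3464, T=0.360, ωT=1.056960, cosh=1.612560, sinh=1.265050; start (x,ẋ)=(0.809604, 2.043076) → end (x,ẋ)=(1.973655, 5.015008)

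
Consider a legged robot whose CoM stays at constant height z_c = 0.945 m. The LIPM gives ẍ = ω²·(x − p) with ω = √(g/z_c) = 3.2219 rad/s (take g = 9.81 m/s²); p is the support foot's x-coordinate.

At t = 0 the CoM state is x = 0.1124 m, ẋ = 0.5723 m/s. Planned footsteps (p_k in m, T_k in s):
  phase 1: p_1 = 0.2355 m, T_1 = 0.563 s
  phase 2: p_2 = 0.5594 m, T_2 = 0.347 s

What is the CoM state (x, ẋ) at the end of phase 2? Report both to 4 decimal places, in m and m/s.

x = 0.5147, ẋ = 0.2487

phase 1: p=0.2355, T=0.563, ωT=1.813930, cosh=3.148760, sinh=2.985747; start (x,ẋ)=(0.112400, 0.572300) → end (x,ẋ)=(0.378240, 0.617840)
phase 2: p=0.5594, T=0.347, ωT=1.117999, cosh=1.692831, sinh=1.365898; start (x,ẋ)=(0.378240, 0.617840) → end (x,ẋ)=(0.514656, 0.248654)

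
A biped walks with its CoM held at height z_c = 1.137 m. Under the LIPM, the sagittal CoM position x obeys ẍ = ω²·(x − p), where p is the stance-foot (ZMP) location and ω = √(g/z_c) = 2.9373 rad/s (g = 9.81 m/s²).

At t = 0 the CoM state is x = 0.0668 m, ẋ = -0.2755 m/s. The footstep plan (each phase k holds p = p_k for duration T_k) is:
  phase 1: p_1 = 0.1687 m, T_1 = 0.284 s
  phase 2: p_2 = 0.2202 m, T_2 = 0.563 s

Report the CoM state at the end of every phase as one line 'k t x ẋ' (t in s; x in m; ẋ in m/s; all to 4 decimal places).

1 0.2840 -0.0584 -0.6567
2 0.8470 -1.0973 -3.8390

phase 1: p=0.1687, T=0.284, ωT=0.834193, cosh=1.368590, sinh=0.934365; start (x,ẋ)=(0.066800, -0.275500) → end (x,ẋ)=(-0.058397, -0.656712)
phase 2: p=0.2202, T=0.563, ωT=1.653700, cosh=2.708811, sinh=2.517470; start (x,ẋ)=(-0.058397, -0.656712) → end (x,ẋ)=(-1.097314, -3.839011)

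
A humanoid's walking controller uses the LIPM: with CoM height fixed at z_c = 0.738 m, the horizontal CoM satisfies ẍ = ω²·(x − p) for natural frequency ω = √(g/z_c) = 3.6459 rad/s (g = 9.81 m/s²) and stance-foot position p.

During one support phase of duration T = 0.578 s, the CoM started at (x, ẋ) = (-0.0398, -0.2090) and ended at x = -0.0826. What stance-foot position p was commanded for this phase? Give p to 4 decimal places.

ωT = 3.6459·0.578 = 2.107330; cosh(ωT) = 4.173906, sinh(ωT) = 4.052344
x(T) = p + (x₀−p)·cosh(ωT) + (ẋ₀/ω)·sinh(ωT) ⇒ p·(1 − cosh) = x(T) − x₀·cosh − (ẋ₀/ω)·sinh
numerator   = -0.0826 − (-0.0398)·4.173906 − (-0.2090/3.6459)·4.052344 = 0.315821
denominator = 1 − 4.173906 = -3.173906
p = 0.315821 / -3.173906 = -0.0995

p = -0.0995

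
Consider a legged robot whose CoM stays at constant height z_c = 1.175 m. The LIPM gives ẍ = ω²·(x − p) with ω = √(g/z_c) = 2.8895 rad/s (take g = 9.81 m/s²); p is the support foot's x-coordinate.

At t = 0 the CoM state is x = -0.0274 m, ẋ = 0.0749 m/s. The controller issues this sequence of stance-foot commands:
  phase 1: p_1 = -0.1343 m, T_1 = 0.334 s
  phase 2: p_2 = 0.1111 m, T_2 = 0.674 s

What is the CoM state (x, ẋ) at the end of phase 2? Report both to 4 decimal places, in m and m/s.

x = 0.4578, ẋ = 1.0902

phase 1: p=-0.1343, T=0.334, ωT=0.965093, cosh=1.502990, sinh=1.122042; start (x,ẋ)=(-0.027400, 0.074900) → end (x,ẋ)=(0.055455, 0.459159)
phase 2: p=0.1111, T=0.674, ωT=1.947523, cosh=3.576963, sinh=3.434336; start (x,ẋ)=(0.055455, 0.459159) → end (x,ẋ)=(0.457795, 1.090195)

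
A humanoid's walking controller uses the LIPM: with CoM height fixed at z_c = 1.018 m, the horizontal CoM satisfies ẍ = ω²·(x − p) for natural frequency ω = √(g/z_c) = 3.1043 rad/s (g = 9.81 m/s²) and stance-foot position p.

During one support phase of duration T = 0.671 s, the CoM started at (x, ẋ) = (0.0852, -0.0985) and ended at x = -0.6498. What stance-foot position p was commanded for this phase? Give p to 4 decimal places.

p = 0.2834

ωT = 3.1043·0.671 = 2.082985; cosh(ωT) = 4.076479, sinh(ωT) = 3.951921
x(T) = p + (x₀−p)·cosh(ωT) + (ẋ₀/ω)·sinh(ωT) ⇒ p·(1 − cosh) = x(T) − x₀·cosh − (ẋ₀/ω)·sinh
numerator   = -0.6498 − (0.0852)·4.076479 − (-0.0985/3.1043)·3.951921 = -0.871721
denominator = 1 − 4.076479 = -3.076479
p = -0.871721 / -3.076479 = 0.2834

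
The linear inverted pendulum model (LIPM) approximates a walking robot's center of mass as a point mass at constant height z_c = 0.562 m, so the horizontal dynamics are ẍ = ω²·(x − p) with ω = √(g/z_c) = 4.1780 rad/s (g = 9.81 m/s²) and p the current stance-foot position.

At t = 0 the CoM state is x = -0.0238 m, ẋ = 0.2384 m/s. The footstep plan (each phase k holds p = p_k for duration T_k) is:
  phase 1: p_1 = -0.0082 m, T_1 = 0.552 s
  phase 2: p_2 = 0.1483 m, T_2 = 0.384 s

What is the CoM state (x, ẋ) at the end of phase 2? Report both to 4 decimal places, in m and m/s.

x = 0.7776, ẋ = 2.7669

phase 1: p=-0.0082, T=0.552, ωT=2.306256, cosh=5.068205, sinh=4.968571; start (x,ẋ)=(-0.023800, 0.238400) → end (x,ẋ)=(0.196247, 0.884424)
phase 2: p=0.1483, T=0.384, ωT=1.604352, cosh=2.587827, sinh=2.386808; start (x,ẋ)=(0.196247, 0.884424) → end (x,ẋ)=(0.777632, 2.766866)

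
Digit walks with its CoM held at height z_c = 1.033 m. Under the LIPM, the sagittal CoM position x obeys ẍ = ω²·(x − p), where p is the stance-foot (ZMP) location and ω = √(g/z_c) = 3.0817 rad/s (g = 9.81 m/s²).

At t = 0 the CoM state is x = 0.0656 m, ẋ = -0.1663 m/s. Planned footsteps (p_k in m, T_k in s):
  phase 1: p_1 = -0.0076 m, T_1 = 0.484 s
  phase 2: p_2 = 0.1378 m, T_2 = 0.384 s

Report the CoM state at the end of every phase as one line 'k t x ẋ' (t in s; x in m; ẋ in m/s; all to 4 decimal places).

phase 1: p=-0.0076, T=0.484, ωT=1.491543, cosh=2.334486, sinh=2.109461; start (x,ẋ)=(0.065600, -0.166300) → end (x,ẋ)=(0.049450, 0.087628)
phase 2: p=0.1378, T=0.384, ωT=1.183373, cosh=1.785807, sinh=1.479562; start (x,ẋ)=(0.049450, 0.087628) → end (x,ẋ)=(0.022095, -0.246351)

1 0.4840 0.0495 0.0876
2 0.8680 0.0221 -0.2464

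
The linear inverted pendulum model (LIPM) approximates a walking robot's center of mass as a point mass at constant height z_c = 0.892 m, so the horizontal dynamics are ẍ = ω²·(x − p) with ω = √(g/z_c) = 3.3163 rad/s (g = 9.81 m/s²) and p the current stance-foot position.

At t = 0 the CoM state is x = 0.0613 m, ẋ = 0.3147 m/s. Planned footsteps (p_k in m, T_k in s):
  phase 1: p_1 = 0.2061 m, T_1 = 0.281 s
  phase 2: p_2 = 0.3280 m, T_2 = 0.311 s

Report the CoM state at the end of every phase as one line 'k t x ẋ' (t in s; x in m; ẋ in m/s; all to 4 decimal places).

phase 1: p=0.2061, T=0.281, ωT=0.931880, cosh=1.466546, sinh=1.072733; start (x,ẋ)=(0.061300, 0.314700) → end (x,ẋ)=(0.095541, -0.053605)
phase 2: p=0.3280, T=0.311, ωT=1.031369, cosh=1.580711, sinh=1.224193; start (x,ẋ)=(0.095541, -0.053605) → end (x,ẋ)=(-0.059238, -1.028468)

1 0.2810 0.0955 -0.0536
2 0.5920 -0.0592 -1.0285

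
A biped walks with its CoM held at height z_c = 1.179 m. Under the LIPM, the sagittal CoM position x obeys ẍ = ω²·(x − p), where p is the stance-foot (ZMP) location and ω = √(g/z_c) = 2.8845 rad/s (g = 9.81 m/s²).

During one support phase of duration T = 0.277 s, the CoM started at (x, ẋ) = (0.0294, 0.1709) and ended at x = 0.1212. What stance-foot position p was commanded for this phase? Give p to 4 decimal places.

ωT = 2.8845·0.277 = 0.799007; cosh(ωT) = 1.336553, sinh(ωT) = 0.886778
x(T) = p + (x₀−p)·cosh(ωT) + (ẋ₀/ω)·sinh(ωT) ⇒ p·(1 − cosh) = x(T) − x₀·cosh − (ẋ₀/ω)·sinh
numerator   = 0.1212 − (0.0294)·1.336553 − (0.1709/2.8845)·0.886778 = 0.029366
denominator = 1 − 1.336553 = -0.336553
p = 0.029366 / -0.336553 = -0.0873

p = -0.0873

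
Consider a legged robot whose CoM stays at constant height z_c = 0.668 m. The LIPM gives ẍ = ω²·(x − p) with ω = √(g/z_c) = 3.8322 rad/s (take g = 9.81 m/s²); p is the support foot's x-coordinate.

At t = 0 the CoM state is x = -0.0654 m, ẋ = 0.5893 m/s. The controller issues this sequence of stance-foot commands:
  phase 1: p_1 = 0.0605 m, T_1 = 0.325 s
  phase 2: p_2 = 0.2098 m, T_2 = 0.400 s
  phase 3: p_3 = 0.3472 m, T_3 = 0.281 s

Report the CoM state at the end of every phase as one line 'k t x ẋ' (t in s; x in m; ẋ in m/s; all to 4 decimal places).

1 0.3250 0.0687 0.3398
2 0.7250 0.0635 -0.3703
3 1.0060 -0.2428 -2.0169

phase 1: p=0.0605, T=0.325, ωT=1.245465, cosh=1.881179, sinh=1.593372; start (x,ẋ)=(-0.065400, 0.589300) → end (x,ẋ)=(0.068682, 0.339818)
phase 2: p=0.2098, T=0.400, ωT=1.532880, cosh=2.423705, sinh=2.207792; start (x,ẋ)=(0.068682, 0.339818) → end (x,ẋ)=(0.063546, -0.370340)
phase 3: p=0.3472, T=0.281, ωT=1.076848, cosh=1.638040, sinh=1.297373; start (x,ẋ)=(0.063546, -0.370340) → end (x,ẋ)=(-0.242814, -2.016902)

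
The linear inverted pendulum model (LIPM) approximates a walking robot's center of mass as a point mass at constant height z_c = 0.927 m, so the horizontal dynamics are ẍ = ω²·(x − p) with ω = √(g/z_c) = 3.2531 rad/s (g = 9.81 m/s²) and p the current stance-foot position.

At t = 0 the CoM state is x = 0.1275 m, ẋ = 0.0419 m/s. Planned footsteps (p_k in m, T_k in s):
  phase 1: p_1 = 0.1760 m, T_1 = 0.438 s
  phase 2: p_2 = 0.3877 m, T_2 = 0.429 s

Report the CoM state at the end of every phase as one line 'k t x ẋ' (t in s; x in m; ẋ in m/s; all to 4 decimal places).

phase 1: p=0.1760, T=0.438, ωT=1.424858, cosh=2.198905, sinh=1.958362; start (x,ẋ)=(0.127500, 0.041900) → end (x,ẋ)=(0.094577, -0.216847)
phase 2: p=0.3877, T=0.429, ωT=1.395580, cosh=2.142502, sinh=1.894813; start (x,ẋ)=(0.094577, -0.216847) → end (x,ẋ)=(-0.366623, -2.271411)

1 0.4380 0.0946 -0.2168
2 0.8670 -0.3666 -2.2714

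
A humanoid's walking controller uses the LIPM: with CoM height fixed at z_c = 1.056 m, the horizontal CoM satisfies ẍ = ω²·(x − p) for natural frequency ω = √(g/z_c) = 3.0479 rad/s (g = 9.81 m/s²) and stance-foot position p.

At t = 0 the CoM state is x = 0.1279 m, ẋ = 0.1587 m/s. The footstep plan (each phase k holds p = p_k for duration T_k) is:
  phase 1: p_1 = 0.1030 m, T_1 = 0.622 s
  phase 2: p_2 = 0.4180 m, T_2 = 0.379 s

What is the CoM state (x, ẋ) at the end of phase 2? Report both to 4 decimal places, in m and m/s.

x = 0.6811, ẋ = 1.1084

phase 1: p=0.1030, T=0.622, ωT=1.895794, cosh=3.404015, sinh=3.253816; start (x,ẋ)=(0.127900, 0.158700) → end (x,ẋ)=(0.357182, 0.787158)
phase 2: p=0.4180, T=0.379, ωT=1.155154, cosh=1.744761, sinh=1.429752; start (x,ẋ)=(0.357182, 0.787158) → end (x,ẋ)=(0.681138, 1.108372)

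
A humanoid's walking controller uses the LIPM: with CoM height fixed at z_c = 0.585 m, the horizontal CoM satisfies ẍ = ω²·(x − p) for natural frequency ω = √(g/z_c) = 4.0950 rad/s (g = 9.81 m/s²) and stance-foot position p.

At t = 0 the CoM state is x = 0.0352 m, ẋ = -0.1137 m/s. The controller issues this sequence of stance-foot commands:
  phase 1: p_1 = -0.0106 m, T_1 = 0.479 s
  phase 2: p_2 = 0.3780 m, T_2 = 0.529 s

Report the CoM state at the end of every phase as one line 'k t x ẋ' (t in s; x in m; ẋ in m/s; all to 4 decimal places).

1 0.4790 0.0587 0.2414
2 1.0080 -0.7796 -4.5630

phase 1: p=-0.0106, T=0.479, ωT=1.961505, cosh=3.625333, sinh=3.484687; start (x,ẋ)=(0.035200, -0.113700) → end (x,ẋ)=(0.058686, 0.241356)
phase 2: p=0.3780, T=0.529, ωT=2.166255, cosh=4.420076, sinh=4.305470; start (x,ẋ)=(0.058686, 0.241356) → end (x,ẋ)=(-0.779631, -4.562981)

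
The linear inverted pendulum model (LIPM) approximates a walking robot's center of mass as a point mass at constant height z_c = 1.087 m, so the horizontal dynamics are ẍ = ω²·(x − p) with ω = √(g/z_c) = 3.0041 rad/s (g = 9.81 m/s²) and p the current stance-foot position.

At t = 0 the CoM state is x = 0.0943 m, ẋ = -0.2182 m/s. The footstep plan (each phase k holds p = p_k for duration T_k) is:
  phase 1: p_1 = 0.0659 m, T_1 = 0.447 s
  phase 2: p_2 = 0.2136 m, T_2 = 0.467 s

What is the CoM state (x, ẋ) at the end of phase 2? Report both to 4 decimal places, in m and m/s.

x = -0.4462, ẋ = -1.8924

phase 1: p=0.0659, T=0.447, ωT=1.342833, cosh=2.045491, sinh=1.784386; start (x,ẋ)=(0.094300, -0.218200) → end (x,ẋ)=(-0.005615, -0.294089)
phase 2: p=0.2136, T=0.467, ωT=1.402915, cosh=2.156458, sinh=1.910579; start (x,ẋ)=(-0.005615, -0.294089) → end (x,ẋ)=(-0.446166, -1.892391)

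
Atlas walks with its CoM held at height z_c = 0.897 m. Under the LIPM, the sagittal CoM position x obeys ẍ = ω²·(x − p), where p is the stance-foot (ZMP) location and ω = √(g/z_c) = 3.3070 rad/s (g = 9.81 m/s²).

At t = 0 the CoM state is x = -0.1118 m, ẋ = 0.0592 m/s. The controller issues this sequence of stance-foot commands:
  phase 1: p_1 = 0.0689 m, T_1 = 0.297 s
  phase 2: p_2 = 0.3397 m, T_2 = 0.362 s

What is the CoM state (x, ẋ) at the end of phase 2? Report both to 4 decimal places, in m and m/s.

phase 1: p=0.0689, T=0.297, ωT=0.982179, cosh=1.522381, sinh=1.147887; start (x,ẋ)=(-0.111800, 0.059200) → end (x,ẋ)=(-0.185645, -0.595824)
phase 2: p=0.3397, T=0.362, ωT=1.197134, cosh=1.806337, sinh=1.504278; start (x,ẋ)=(-0.185645, -0.595824) → end (x,ẋ)=(-0.880277, -3.689667)

x = -0.8803, ẋ = -3.6897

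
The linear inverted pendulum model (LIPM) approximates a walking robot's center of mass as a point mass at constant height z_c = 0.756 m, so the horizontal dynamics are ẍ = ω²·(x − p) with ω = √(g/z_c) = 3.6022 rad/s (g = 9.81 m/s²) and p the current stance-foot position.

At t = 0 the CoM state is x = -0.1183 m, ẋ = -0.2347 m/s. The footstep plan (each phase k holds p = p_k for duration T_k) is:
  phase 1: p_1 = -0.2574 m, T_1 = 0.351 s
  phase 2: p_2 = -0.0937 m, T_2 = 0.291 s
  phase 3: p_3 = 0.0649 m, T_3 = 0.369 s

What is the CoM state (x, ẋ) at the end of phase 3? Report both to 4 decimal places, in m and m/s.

x = 0.2682, ẋ = 0.9189

phase 1: p=-0.2574, T=0.351, ωT=1.264372, cosh=1.911643, sinh=1.629226; start (x,ẋ)=(-0.118300, -0.234700) → end (x,ẋ)=(-0.097642, 0.367687)
phase 2: p=-0.0937, T=0.291, ωT=1.048240, cosh=1.601590, sinh=1.251036; start (x,ẋ)=(-0.097642, 0.367687) → end (x,ẋ)=(0.027683, 0.571119)
phase 3: p=0.0649, T=0.369, ωT=1.329212, cosh=2.021375, sinh=1.756689; start (x,ẋ)=(0.027683, 0.571119) → end (x,ẋ)=(0.268190, 0.918942)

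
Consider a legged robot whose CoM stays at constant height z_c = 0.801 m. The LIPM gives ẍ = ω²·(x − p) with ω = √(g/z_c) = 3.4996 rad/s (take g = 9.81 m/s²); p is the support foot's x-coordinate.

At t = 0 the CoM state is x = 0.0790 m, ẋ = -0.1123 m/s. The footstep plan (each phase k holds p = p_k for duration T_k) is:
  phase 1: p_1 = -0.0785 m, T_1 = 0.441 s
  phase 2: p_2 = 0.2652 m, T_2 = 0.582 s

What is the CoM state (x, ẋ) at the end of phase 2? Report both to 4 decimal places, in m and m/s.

x = 1.1777, ẋ = 3.3319

phase 1: p=-0.0785, T=0.441, ωT=1.543324, cosh=2.446895, sinh=2.233225; start (x,ẋ)=(0.079000, -0.112300) → end (x,ẋ)=(0.235223, 0.956138)
phase 2: p=0.2652, T=0.582, ωT=2.036767, cosh=3.898118, sinh=3.767669; start (x,ẋ)=(0.235223, 0.956138) → end (x,ẋ)=(1.177725, 3.331884)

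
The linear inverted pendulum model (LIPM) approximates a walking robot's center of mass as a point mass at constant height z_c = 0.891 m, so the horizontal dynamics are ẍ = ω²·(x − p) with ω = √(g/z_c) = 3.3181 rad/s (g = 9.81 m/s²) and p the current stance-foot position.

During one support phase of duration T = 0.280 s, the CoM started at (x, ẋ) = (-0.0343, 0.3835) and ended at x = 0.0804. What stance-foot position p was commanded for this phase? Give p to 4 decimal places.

ωT = 3.3181·0.280 = 0.929068; cosh(ωT) = 1.463535, sinh(ωT) = 1.068613
x(T) = p + (x₀−p)·cosh(ωT) + (ẋ₀/ω)·sinh(ωT) ⇒ p·(1 − cosh) = x(T) − x₀·cosh − (ẋ₀/ω)·sinh
numerator   = 0.0804 − (-0.0343)·1.463535 − (0.3835/3.3181)·1.068613 = 0.007091
denominator = 1 − 1.463535 = -0.463535
p = 0.007091 / -0.463535 = -0.0153

p = -0.0153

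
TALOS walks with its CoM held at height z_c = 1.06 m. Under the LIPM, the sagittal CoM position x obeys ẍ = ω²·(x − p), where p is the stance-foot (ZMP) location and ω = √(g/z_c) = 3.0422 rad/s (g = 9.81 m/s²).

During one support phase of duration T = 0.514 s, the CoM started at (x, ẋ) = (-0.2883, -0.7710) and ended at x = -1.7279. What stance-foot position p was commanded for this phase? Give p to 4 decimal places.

ωT = 3.0422·0.514 = 1.563691; cosh(ωT) = 2.492890, sinh(ωT) = 2.283528
x(T) = p + (x₀−p)·cosh(ωT) + (ẋ₀/ω)·sinh(ωT) ⇒ p·(1 − cosh) = x(T) − x₀·cosh − (ẋ₀/ω)·sinh
numerator   = -1.7279 − (-0.2883)·2.492890 − (-0.7710/3.0422)·2.283528 = -0.430474
denominator = 1 − 2.492890 = -1.492890
p = -0.430474 / -1.492890 = 0.2883

p = 0.2883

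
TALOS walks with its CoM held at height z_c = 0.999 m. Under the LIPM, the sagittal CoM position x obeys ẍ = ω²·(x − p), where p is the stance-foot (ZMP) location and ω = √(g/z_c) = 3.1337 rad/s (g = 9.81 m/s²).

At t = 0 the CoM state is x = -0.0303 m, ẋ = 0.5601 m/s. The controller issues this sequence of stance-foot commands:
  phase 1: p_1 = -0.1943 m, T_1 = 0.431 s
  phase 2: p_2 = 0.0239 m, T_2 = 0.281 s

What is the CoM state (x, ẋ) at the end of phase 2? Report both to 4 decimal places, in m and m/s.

phase 1: p=-0.1943, T=0.431, ωT=1.350625, cosh=2.059457, sinh=1.800379; start (x,ẋ)=(-0.030300, 0.560100) → end (x,ẋ)=(0.465241, 2.078765)
phase 2: p=0.0239, T=0.281, ωT=0.880570, cosh=1.413410, sinh=0.998863; start (x,ẋ)=(0.465241, 2.078765) → end (x,ẋ)=(1.310299, 4.319605)

x = 1.3103, ẋ = 4.3196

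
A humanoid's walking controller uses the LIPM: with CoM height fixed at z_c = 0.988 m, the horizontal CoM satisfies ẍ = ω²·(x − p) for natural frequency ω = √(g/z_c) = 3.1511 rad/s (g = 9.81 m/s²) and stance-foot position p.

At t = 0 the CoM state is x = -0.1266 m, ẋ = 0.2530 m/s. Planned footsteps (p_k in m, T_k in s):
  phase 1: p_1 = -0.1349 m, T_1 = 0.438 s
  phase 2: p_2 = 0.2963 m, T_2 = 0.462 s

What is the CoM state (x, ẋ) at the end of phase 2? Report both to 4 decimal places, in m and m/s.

phase 1: p=-0.1349, T=0.438, ωT=1.380182, cosh=2.113579, sinh=1.862046; start (x,ẋ)=(-0.126600, 0.253000) → end (x,ẋ)=(0.032145, 0.583436)
phase 2: p=0.2963, T=0.462, ωT=1.455808, cosh=2.260580, sinh=2.027368; start (x,ẋ)=(0.032145, 0.583436) → end (x,ẋ)=(0.074530, -0.368634)

x = 0.0745, ẋ = -0.3686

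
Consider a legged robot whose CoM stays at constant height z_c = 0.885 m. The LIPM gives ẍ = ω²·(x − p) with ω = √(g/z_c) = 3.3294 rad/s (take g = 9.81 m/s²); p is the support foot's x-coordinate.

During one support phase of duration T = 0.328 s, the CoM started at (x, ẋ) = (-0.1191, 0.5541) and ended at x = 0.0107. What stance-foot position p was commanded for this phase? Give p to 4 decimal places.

ωT = 3.3294·0.328 = 1.092043; cosh(ωT) = 1.657944, sinh(ωT) = 1.322414
x(T) = p + (x₀−p)·cosh(ωT) + (ẋ₀/ω)·sinh(ωT) ⇒ p·(1 − cosh) = x(T) − x₀·cosh − (ẋ₀/ω)·sinh
numerator   = 0.0107 − (-0.1191)·1.657944 − (0.5541/3.3294)·1.322414 = -0.011923
denominator = 1 − 1.657944 = -0.657944
p = -0.011923 / -0.657944 = 0.0181

p = 0.0181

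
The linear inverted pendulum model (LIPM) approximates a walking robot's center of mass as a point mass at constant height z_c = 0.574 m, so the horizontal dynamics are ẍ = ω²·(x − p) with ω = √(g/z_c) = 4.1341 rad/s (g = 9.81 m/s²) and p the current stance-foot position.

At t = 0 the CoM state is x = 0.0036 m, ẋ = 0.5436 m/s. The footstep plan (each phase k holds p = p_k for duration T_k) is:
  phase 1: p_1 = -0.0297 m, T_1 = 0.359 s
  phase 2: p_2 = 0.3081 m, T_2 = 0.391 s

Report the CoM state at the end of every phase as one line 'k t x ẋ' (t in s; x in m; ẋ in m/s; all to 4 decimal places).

1 0.3590 0.3226 1.5486
2 0.7500 1.2520 4.1978

phase 1: p=-0.0297, T=0.359, ωT=1.484142, cosh=2.318938, sinh=2.092241; start (x,ẋ)=(0.003600, 0.543600) → end (x,ẋ)=(0.322633, 1.548604)
phase 2: p=0.3081, T=0.391, ωT=1.616433, cosh=2.616852, sinh=2.418246; start (x,ẋ)=(0.322633, 1.548604) → end (x,ẋ)=(1.251988, 4.197758)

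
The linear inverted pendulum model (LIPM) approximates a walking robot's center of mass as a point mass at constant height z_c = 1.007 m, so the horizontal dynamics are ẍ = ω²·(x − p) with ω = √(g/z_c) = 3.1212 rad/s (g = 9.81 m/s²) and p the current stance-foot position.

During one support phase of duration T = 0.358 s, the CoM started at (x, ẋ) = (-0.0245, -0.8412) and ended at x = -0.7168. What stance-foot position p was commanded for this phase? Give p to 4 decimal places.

p = 0.4444

ωT = 3.1212·0.358 = 1.117390; cosh(ωT) = 1.691998, sinh(ωT) = 1.364866
x(T) = p + (x₀−p)·cosh(ωT) + (ẋ₀/ω)·sinh(ωT) ⇒ p·(1 − cosh) = x(T) − x₀·cosh − (ẋ₀/ω)·sinh
numerator   = -0.7168 − (-0.0245)·1.691998 − (-0.8412/3.1212)·1.364866 = -0.307499
denominator = 1 − 1.691998 = -0.691998
p = -0.307499 / -0.691998 = 0.4444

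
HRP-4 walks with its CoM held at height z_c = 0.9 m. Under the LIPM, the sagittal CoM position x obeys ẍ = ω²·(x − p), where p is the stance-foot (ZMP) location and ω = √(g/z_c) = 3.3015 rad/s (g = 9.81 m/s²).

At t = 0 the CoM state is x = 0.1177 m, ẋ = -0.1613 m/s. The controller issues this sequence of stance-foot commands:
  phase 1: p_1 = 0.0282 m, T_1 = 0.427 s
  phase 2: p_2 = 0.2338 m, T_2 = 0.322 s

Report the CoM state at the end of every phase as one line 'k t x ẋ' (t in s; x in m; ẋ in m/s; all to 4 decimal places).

phase 1: p=0.0282, T=0.427, ωT=1.409740, cosh=2.169550, sinh=1.925343; start (x,ẋ)=(0.117700, -0.161300) → end (x,ẋ)=(0.128309, 0.218960)
phase 2: p=0.2338, T=0.322, ωT=1.063083, cosh=1.620336, sinh=1.274947; start (x,ẋ)=(0.128309, 0.218960) → end (x,ẋ)=(0.147425, -0.089247)

1 0.4270 0.1283 0.2190
2 0.7490 0.1474 -0.0892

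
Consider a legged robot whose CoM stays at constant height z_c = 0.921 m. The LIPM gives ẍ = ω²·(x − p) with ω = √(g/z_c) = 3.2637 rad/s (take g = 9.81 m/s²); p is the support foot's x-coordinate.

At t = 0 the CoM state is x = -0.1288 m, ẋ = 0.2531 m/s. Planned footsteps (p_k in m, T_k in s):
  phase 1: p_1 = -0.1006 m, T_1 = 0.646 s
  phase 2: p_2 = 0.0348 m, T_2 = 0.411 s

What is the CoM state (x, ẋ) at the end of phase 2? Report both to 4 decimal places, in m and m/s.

x = 0.5336, ẋ = 1.7544

phase 1: p=-0.1006, T=0.646, ωT=2.108350, cosh=4.178041, sinh=4.056603; start (x,ẋ)=(-0.128800, 0.253100) → end (x,ẋ)=(0.096169, 0.684107)
phase 2: p=0.0348, T=0.411, ωT=1.341381, cosh=2.042902, sinh=1.781418; start (x,ẋ)=(0.096169, 0.684107) → end (x,ẋ)=(0.533575, 1.754364)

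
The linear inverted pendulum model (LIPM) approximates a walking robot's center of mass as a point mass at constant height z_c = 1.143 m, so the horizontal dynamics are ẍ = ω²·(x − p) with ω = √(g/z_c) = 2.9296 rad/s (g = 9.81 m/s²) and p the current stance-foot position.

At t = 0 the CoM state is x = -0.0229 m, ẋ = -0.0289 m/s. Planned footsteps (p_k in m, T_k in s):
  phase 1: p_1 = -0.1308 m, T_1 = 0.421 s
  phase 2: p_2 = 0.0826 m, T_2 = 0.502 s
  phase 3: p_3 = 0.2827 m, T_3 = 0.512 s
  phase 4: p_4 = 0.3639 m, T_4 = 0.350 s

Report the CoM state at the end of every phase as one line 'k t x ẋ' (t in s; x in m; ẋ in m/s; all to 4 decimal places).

phase 1: p=-0.1308, T=0.421, ωT=1.233362, cosh=1.862031, sinh=1.570719; start (x,ẋ)=(-0.022900, -0.028900) → end (x,ẋ)=(0.054618, 0.442698)
phase 2: p=0.0826, T=0.502, ωT=1.470659, cosh=2.290939, sinh=2.061165; start (x,ẋ)=(0.054618, 0.442698) → end (x,ẋ)=(0.329962, 0.845228)
phase 3: p=0.2827, T=0.512, ωT=1.499955, cosh=2.352314, sinh=2.129174; start (x,ẋ)=(0.329962, 0.845228) → end (x,ẋ)=(1.008170, 2.283046)
phase 4: p=0.3639, T=0.350, ωT=1.025360, cosh=1.573383, sinh=1.214716; start (x,ẋ)=(1.008170, 2.283046) → end (x,ẋ)=(2.324216, 5.884827)

1 0.4210 0.0546 0.4427
2 0.9230 0.3300 0.8452
3 1.4350 1.0082 2.2830
4 1.7850 2.3242 5.8848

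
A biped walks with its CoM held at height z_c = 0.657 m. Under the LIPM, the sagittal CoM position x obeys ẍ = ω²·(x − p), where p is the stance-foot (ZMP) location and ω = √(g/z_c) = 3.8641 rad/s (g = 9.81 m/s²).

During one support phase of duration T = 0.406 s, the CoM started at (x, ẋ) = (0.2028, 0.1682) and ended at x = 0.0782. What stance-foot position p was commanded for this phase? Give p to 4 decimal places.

p = 0.3520

ωT = 3.8641·0.406 = 1.568825; cosh(ωT) = 2.504646, sinh(ωT) = 2.296356
x(T) = p + (x₀−p)·cosh(ωT) + (ẋ₀/ω)·sinh(ωT) ⇒ p·(1 − cosh) = x(T) − x₀·cosh − (ẋ₀/ω)·sinh
numerator   = 0.0782 − (0.2028)·2.504646 − (0.1682/3.8641)·2.296356 = -0.529700
denominator = 1 − 2.504646 = -1.504646
p = -0.529700 / -1.504646 = 0.3520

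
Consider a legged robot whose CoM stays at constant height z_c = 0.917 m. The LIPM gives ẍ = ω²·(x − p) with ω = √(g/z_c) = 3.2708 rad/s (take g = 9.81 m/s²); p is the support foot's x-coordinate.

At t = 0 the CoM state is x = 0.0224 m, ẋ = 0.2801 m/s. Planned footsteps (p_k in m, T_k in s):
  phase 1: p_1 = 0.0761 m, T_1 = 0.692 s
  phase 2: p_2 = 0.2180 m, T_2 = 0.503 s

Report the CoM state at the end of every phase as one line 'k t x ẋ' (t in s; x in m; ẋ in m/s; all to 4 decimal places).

phase 1: p=0.0761, T=0.692, ωT=2.263394, cosh=4.859831, sinh=4.755834; start (x,ẋ)=(0.022400, 0.280100) → end (x,ẋ)=(0.222400, 0.525915)
phase 2: p=0.2180, T=0.503, ωT=1.645212, cosh=2.687541, sinh=2.494569; start (x,ẋ)=(0.222400, 0.525915) → end (x,ẋ)=(0.630930, 1.449320)

1 0.6920 0.2224 0.5259
2 1.1950 0.6309 1.4493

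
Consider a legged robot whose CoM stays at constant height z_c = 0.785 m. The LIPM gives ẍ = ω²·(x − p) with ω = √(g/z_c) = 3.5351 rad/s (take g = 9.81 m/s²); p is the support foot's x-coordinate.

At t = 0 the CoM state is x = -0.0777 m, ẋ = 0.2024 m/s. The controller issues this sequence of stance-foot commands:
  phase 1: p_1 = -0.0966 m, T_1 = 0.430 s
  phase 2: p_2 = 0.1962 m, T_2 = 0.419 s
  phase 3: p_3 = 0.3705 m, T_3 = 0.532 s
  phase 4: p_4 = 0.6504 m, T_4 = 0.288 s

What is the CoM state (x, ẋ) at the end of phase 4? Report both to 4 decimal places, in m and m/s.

phase 1: p=-0.0966, T=0.430, ωT=1.520093, cosh=2.395671, sinh=2.176979; start (x,ẋ)=(-0.077700, 0.202400) → end (x,ẋ)=(0.073320, 0.630335)
phase 2: p=0.1962, T=0.419, ωT=1.481207, cosh=2.312807, sinh=2.085444; start (x,ẋ)=(0.073320, 0.630335) → end (x,ẋ)=(0.283852, 0.551940)
phase 3: p=0.3705, T=0.532, ωT=1.880673, cosh=3.355203, sinh=3.202715; start (x,ẋ)=(0.283852, 0.551940) → end (x,ẋ)=(0.579824, 0.870852)
phase 4: p=0.6504, T=0.288, ωT=1.018109, cosh=1.564616, sinh=1.203339; start (x,ẋ)=(0.579824, 0.870852) → end (x,ẋ)=(0.836411, 1.062323)

x = 0.8364, ẋ = 1.0623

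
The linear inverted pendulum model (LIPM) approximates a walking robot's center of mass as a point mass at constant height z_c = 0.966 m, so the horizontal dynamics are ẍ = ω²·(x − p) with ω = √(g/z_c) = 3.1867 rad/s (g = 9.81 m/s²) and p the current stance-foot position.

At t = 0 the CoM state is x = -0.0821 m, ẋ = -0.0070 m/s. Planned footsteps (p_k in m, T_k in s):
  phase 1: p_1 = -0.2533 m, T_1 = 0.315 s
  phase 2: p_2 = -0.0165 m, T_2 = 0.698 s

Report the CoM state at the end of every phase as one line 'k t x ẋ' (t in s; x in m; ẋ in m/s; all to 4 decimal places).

1 0.3150 0.0090 0.6335
2 1.0130 1.0114 3.3355

phase 1: p=-0.2533, T=0.315, ωT=1.003810, cosh=1.547570, sinh=1.181090; start (x,ẋ)=(-0.082100, -0.007000) → end (x,ẋ)=(0.009050, 0.633526)
phase 2: p=-0.0165, T=0.698, ωT=2.224317, cosh=4.677651, sinh=4.569510; start (x,ẋ)=(0.009050, 0.633526) → end (x,ẋ)=(1.011445, 3.335457)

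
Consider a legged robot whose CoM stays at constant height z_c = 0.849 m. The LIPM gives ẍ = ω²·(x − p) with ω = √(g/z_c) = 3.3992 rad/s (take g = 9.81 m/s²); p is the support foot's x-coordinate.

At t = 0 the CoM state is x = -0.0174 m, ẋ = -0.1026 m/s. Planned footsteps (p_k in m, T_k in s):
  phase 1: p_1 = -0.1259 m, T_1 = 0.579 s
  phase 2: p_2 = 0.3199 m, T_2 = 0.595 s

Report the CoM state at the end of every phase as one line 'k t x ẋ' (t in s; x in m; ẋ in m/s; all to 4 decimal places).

1 0.5790 0.1641 0.9198
2 1.1740 0.7252 1.5696

phase 1: p=-0.1259, T=0.579, ωT=1.968137, cosh=3.648523, sinh=3.508806; start (x,ẋ)=(-0.017400, -0.102600) → end (x,ẋ)=(0.164056, 0.919755)
phase 2: p=0.3199, T=0.595, ωT=2.022524, cosh=3.844848, sinh=3.712527; start (x,ẋ)=(0.164056, 0.919755) → end (x,ẋ)=(0.725241, 1.569633)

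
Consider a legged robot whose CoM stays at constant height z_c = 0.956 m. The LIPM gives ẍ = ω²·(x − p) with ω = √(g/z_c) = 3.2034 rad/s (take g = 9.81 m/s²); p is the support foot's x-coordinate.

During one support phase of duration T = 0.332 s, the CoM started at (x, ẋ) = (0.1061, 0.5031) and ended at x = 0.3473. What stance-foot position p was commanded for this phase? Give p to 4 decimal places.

p = 0.0403

ωT = 3.2034·0.332 = 1.063529; cosh(ωT) = 1.620905, sinh(ωT) = 1.275670
x(T) = p + (x₀−p)·cosh(ωT) + (ẋ₀/ω)·sinh(ωT) ⇒ p·(1 − cosh) = x(T) − x₀·cosh − (ẋ₀/ω)·sinh
numerator   = 0.3473 − (0.1061)·1.620905 − (0.5031/3.2034)·1.275670 = -0.025024
denominator = 1 − 1.620905 = -0.620905
p = -0.025024 / -0.620905 = 0.0403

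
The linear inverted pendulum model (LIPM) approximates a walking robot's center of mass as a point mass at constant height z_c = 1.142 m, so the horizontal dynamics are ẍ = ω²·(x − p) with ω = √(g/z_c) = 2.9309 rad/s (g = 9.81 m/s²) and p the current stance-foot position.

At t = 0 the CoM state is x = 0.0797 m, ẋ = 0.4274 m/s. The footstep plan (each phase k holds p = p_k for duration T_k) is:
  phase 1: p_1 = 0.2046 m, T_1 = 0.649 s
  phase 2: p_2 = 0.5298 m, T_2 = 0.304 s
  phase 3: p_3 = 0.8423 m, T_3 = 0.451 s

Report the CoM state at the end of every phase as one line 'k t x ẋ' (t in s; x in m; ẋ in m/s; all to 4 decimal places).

1 0.6490 0.2545 0.2647
2 0.9530 0.2293 -0.4410
3 1.4040 -0.6509 -4.0150

phase 1: p=0.2046, T=0.649, ωT=1.902154, cosh=3.424779, sinh=3.275533; start (x,ẋ)=(0.079700, 0.427400) → end (x,ẋ)=(0.254501, 0.264678)
phase 2: p=0.5298, T=0.304, ωT=0.890994, cosh=1.423899, sinh=1.013651; start (x,ẋ)=(0.254501, 0.264678) → end (x,ẋ)=(0.229341, -0.441012)
phase 3: p=0.8423, T=0.451, ωT=1.321836, cosh=2.008473, sinh=1.741827; start (x,ẋ)=(0.229341, -0.441012) → end (x,ẋ)=(-0.650903, -4.014990)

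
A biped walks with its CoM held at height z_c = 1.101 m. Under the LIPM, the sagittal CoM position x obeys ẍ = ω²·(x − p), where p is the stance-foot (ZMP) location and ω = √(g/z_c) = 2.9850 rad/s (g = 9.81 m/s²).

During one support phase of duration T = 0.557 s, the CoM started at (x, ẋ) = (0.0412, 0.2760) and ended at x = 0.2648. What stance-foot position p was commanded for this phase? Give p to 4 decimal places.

ωT = 2.9850·0.557 = 1.662645; cosh(ωT) = 2.731438, sinh(ωT) = 2.541802
x(T) = p + (x₀−p)·cosh(ωT) + (ẋ₀/ω)·sinh(ωT) ⇒ p·(1 − cosh) = x(T) − x₀·cosh − (ẋ₀/ω)·sinh
numerator   = 0.2648 − (0.0412)·2.731438 − (0.2760/2.9850)·2.541802 = -0.082756
denominator = 1 − 2.731438 = -1.731438
p = -0.082756 / -1.731438 = 0.0478

p = 0.0478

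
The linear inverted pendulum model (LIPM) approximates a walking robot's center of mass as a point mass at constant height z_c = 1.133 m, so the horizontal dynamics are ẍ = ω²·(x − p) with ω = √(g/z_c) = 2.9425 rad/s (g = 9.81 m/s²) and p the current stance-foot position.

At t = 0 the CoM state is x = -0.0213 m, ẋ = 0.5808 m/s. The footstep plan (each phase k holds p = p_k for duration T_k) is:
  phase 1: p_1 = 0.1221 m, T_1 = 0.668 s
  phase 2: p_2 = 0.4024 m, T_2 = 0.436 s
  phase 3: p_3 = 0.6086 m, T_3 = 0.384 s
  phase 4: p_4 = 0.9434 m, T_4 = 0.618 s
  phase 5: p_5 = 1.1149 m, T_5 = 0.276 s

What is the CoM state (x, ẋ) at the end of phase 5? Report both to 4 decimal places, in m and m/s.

phase 1: p=0.1221, T=0.668, ωT=1.965590, cosh=3.639598, sinh=3.499525; start (x,ẋ)=(-0.021300, 0.580800) → end (x,ẋ)=(0.290929, 0.637238)
phase 2: p=0.4024, T=0.436, ωT=1.282930, cosh=1.942209, sinh=1.664985; start (x,ẋ)=(0.290929, 0.637238) → end (x,ẋ)=(0.546475, 0.691529)
phase 3: p=0.6086, T=0.384, ωT=1.129920, cosh=1.709234, sinh=1.386175; start (x,ẋ)=(0.546475, 0.691529) → end (x,ẋ)=(0.828185, 0.928589)
phase 4: p=0.9434, T=0.618, ωT=1.818465, cosh=3.162333, sinh=3.000059; start (x,ẋ)=(0.828185, 0.928589) → end (x,ẋ)=(1.525804, 1.919424)
phase 5: p=1.1149, T=0.276, ωT=0.812130, cosh=1.348306, sinh=0.904395; start (x,ẋ)=(1.525804, 1.919424) → end (x,ẋ)=(2.258870, 3.681460)

x = 2.2589, ẋ = 3.6815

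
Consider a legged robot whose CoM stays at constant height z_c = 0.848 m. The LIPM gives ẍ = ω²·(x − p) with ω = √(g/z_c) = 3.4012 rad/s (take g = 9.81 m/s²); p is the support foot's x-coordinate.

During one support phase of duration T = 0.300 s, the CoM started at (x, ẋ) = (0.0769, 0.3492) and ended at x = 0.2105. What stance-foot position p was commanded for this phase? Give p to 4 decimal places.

ωT = 3.4012·0.300 = 1.020360; cosh(ωT) = 1.567329, sinh(ωT) = 1.206864
x(T) = p + (x₀−p)·cosh(ωT) + (ẋ₀/ω)·sinh(ωT) ⇒ p·(1 − cosh) = x(T) − x₀·cosh − (ẋ₀/ω)·sinh
numerator   = 0.2105 − (0.0769)·1.567329 − (0.3492/3.4012)·1.206864 = -0.033936
denominator = 1 − 1.567329 = -0.567329
p = -0.033936 / -0.567329 = 0.0598

p = 0.0598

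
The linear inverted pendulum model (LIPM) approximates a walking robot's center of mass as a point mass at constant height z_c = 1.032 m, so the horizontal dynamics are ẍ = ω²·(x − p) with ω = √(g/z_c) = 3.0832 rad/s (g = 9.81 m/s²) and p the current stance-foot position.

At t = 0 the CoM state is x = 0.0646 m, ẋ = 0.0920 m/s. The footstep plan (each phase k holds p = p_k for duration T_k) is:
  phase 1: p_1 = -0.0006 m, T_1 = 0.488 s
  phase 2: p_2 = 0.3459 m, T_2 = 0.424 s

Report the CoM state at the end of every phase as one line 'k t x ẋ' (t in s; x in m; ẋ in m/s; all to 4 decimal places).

phase 1: p=-0.0006, T=0.488, ωT=1.504602, cosh=2.362233, sinh=2.140127; start (x,ẋ)=(0.064600, 0.092000) → end (x,ẋ)=(0.217277, 0.647544)
phase 2: p=0.3459, T=0.424, ωT=1.307277, cosh=1.983325, sinh=1.712769; start (x,ẋ)=(0.217277, 0.647544) → end (x,ẋ)=(0.450520, 0.605056)

1 0.4880 0.2173 0.6475
2 0.9120 0.4505 0.6051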